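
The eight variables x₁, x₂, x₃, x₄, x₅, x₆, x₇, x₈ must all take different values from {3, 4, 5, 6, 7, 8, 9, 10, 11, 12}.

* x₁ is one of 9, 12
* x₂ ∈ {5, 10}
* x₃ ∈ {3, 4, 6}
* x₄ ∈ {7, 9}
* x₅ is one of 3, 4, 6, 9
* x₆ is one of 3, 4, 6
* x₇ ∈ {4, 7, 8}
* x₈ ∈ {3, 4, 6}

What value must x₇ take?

8

x₃, x₆, x₈ between them cover only {3, 4, 6} — a naked triple. Remove those values from x₅, x₇.
That leaves x₅ = 9. Eliminate 9 elsewhere: x₁, x₄.
That leaves x₁ = 12.
That leaves x₄ = 7. Eliminate 7 elsewhere: x₇.
So x₇ = 8.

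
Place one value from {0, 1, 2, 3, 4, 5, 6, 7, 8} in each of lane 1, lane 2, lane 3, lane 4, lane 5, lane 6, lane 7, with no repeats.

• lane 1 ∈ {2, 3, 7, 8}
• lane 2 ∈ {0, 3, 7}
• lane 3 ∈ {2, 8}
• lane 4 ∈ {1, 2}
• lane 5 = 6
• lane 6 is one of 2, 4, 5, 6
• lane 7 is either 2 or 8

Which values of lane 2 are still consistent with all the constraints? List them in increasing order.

0, 3, 7

lane 5's domain is down to {6}, so lane 5 = 6. Eliminate 6 elsewhere: lane 6.
lane 3 and lane 7 share exactly the 2 values {2, 8}; by pigeonhole those values go to them, so strike 2, 8 from lane 1, lane 4, lane 6.
That leaves lane 4 = 1.
No further eliminations apply; lane 2 can still be any of 0, 3, 7.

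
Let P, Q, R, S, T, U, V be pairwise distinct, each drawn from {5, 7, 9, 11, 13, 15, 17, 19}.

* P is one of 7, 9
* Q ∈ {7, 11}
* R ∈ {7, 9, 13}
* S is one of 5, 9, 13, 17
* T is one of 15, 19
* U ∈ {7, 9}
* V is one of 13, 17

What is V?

P and U share exactly the 2 values {7, 9}; by pigeonhole those values go to them, so strike 7, 9 from Q, R, S.
Q has just one choice, so Q = 11.
R has just one choice, so R = 13. So S, V can't be 13.
So V = 17.

17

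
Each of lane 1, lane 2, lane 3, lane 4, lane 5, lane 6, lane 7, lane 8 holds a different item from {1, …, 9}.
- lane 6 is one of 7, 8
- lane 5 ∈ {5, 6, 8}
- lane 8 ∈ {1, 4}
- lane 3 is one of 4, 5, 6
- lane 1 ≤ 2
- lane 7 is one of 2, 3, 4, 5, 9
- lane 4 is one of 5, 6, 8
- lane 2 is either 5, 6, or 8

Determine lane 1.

lane 2, lane 4, lane 5 between them cover only {5, 6, 8} — a naked triple. Remove those values from lane 3, lane 6, lane 7.
lane 3 must be 4 (only option left). Strike 4 from lane 7, lane 8.
lane 6's domain is down to {7}, so lane 6 = 7.
lane 8's domain is down to {1}, so lane 8 = 1. Remove 1 from lane 1.
So lane 1 = 2.

2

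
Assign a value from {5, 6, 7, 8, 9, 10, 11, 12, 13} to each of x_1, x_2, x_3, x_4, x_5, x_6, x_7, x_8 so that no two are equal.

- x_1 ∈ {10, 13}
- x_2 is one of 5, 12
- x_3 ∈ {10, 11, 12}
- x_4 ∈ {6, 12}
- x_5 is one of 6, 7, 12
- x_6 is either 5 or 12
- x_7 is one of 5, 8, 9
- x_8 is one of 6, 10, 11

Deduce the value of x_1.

13

The 2 variables x_2 and x_6 are confined to {5, 12}, which locks those values in; drop them from x_3, x_4, x_5, x_7.
x_4 must be 6 (only option left). Strike 6 from x_5, x_8.
That leaves x_5 = 7.
x_3 and x_8 share exactly the 2 values {10, 11}; by pigeonhole those values go to them, so strike 10, 11 from x_1.
So x_1 = 13.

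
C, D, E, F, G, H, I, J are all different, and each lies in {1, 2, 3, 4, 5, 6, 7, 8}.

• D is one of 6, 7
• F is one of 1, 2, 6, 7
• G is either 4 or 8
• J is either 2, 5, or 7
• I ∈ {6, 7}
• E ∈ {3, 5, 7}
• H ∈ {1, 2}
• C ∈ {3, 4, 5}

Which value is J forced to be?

5

The 8 variables together cover exactly {1, 2, 3, 4, 5, 6, 7, 8} — 8 values for 8 variables — and 8 appears only in G's list, so G = 8.
Among the 7 still-open variables, 4 fits only C (and all 7 values in {1, 2, 3, 4, 5, 6, 7} must be used), so C = 4.
The 6 still-open variables together cover exactly {1, 2, 3, 5, 6, 7} — 6 values for 6 variables — and 3 appears only in E's list, so E = 3.
The 5 still-open variables together cover exactly {1, 2, 5, 6, 7} — 5 values for 5 variables — and 5 appears only in J's list, so J = 5.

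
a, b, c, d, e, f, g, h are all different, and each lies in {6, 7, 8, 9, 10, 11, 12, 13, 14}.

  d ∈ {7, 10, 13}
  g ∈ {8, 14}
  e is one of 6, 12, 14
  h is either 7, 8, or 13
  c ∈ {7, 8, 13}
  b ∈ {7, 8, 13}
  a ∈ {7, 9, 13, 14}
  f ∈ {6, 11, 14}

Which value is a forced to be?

The 3 variables b, c, h are confined to {7, 8, 13}, which locks those values in; drop them from a, d, g.
d must be 10 (only option left).
That leaves g = 14. Eliminate 14 elsewhere: a, e, f.
So a = 9.

9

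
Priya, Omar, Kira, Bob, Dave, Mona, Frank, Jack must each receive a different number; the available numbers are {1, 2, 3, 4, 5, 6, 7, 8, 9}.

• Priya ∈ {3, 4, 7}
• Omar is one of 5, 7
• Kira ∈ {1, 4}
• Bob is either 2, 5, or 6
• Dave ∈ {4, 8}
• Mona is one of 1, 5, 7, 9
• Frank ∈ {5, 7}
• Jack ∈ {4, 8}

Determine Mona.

Omar and Frank between them cover only {5, 7} — a naked pair. Remove those values from Priya, Bob, Mona.
Dave and Jack share exactly the 2 values {4, 8}; by pigeonhole those values go to them, so strike 4, 8 from Priya, Kira.
Priya has just one choice, so Priya = 3.
Kira's domain is down to {1}, so Kira = 1. Eliminate 1 elsewhere: Mona.
So Mona = 9.

9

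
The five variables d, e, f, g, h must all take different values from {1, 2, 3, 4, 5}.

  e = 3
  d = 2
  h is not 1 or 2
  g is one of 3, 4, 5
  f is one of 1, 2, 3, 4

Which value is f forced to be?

d must be 2 (only option left). Strike 2 from f.
e must be 3 (only option left). Eliminate 3 elsewhere: f, g, h.
The 3 still-open variables together cover exactly {1, 4, 5} — 3 values for 3 variables — and 1 appears only in f's list, so f = 1.

1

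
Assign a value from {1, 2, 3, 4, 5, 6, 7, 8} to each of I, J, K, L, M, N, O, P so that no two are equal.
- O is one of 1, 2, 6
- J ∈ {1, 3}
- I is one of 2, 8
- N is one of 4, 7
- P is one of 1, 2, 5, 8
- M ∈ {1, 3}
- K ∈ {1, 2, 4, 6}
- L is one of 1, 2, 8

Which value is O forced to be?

Among the 8 variables, 5 fits only P (and all 8 values in {1, 2, 3, 4, 5, 6, 7, 8} must be used), so P = 5.
Among the 7 still-open variables, 7 fits only N (and all 7 values in {1, 2, 3, 4, 6, 7, 8} must be used), so N = 7.
The 6 still-open variables together cover exactly {1, 2, 3, 4, 6, 8} — 6 values for 6 variables — and 4 appears only in K's list, so K = 4.
The 5 still-open variables together cover exactly {1, 2, 3, 6, 8} — 5 values for 5 variables — and 6 appears only in O's list, so O = 6.

6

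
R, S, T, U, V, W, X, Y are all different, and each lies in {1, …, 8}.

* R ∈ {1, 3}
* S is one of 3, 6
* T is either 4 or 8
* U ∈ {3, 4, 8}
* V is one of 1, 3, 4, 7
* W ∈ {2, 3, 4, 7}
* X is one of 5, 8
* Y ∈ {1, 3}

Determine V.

Among the 8 variables, 2 fits only W (and all 8 values in {1, 2, 3, 4, 5, 6, 7, 8} must be used), so W = 2.
The 7 still-open variables draw from only 7 values {1, 3, 4, 5, 6, 7, 8}, so each is used; only X can be 5, hence X = 5.
The 6 still-open variables together cover exactly {1, 3, 4, 6, 7, 8} — 6 values for 6 variables — and 6 appears only in S's list, so S = 6.
The 5 still-open variables together cover exactly {1, 3, 4, 7, 8} — 5 values for 5 variables — and 7 appears only in V's list, so V = 7.

7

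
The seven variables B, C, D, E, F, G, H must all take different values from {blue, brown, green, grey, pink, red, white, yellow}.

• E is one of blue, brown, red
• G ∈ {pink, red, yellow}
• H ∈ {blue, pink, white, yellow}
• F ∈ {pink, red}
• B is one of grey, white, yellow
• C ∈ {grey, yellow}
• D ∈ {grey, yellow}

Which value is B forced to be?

white

Among the 7 variables, brown fits only E (and all 7 values in {blue, brown, grey, pink, red, white, yellow} must be used), so E = brown.
The 6 still-open variables together cover exactly {blue, grey, pink, red, white, yellow} — 6 values for 6 variables — and blue appears only in H's list, so H = blue.
Among the 5 still-open variables, white fits only B (and all 5 values in {grey, pink, red, white, yellow} must be used), so B = white.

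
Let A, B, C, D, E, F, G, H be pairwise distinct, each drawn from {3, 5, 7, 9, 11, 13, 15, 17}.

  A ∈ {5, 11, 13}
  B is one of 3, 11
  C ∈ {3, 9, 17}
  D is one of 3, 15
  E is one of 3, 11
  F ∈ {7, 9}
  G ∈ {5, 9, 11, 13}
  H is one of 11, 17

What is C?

9

The 8 variables together cover exactly {3, 5, 7, 9, 11, 13, 15, 17} — 8 values for 8 variables — and 7 appears only in F's list, so F = 7.
The 7 still-open variables draw from only 7 values {3, 5, 9, 11, 13, 15, 17}, so each is used; only D can be 15, hence D = 15.
B and E share exactly the 2 values {3, 11}; by pigeonhole those values go to them, so strike 3, 11 from A, C, G, H.
That leaves H = 17. Strike 17 from C.
So C = 9.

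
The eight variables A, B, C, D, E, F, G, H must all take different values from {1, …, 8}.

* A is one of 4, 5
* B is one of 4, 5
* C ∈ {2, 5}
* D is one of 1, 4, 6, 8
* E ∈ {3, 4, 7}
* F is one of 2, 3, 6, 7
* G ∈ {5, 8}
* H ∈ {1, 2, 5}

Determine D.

A and B share exactly the 2 values {4, 5}; by pigeonhole those values go to them, so strike 4, 5 from C, D, E, G, H.
C has just one choice, so C = 2. Remove 2 from F, H.
G must be 8 (only option left). So D can't be 8.
H's domain is down to {1}, so H = 1. Eliminate 1 elsewhere: D.
So D = 6.

6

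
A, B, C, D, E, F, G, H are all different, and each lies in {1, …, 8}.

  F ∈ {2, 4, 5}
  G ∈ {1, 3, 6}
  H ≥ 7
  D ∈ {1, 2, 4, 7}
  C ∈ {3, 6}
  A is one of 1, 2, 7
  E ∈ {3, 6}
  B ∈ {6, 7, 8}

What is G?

Among the 8 variables, 5 fits only F (and all 8 values in {1, 2, 3, 4, 5, 6, 7, 8} must be used), so F = 5.
The 7 still-open variables together cover exactly {1, 2, 3, 4, 6, 7, 8} — 7 values for 7 variables — and 4 appears only in D's list, so D = 4.
The 6 still-open variables draw from only 6 values {1, 2, 3, 6, 7, 8}, so each is used; only A can be 2, hence A = 2.
The 5 still-open variables together cover exactly {1, 3, 6, 7, 8} — 5 values for 5 variables — and 1 appears only in G's list, so G = 1.

1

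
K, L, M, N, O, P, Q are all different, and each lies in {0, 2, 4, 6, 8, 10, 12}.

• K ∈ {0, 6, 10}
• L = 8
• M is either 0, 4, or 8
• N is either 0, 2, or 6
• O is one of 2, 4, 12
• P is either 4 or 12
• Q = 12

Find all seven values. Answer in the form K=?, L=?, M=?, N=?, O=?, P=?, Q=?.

K=10, L=8, M=0, N=6, O=2, P=4, Q=12

L has just one choice, so L = 8. Remove 8 from M.
Q has just one choice, so Q = 12. Strike 12 from O, P.
P's domain is down to {4}, so P = 4. Remove 4 from M, O.
M must be 0 (only option left). Eliminate 0 elsewhere: K, N.
O's domain is down to {2}, so O = 2. Remove 2 from N.
That leaves N = 6. Strike 6 from K.
That leaves K = 10.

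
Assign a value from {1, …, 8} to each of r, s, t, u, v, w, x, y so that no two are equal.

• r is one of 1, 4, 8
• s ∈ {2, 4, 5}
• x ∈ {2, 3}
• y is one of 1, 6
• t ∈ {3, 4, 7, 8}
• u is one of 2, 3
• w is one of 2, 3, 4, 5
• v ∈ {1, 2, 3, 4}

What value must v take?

The 8 variables draw from only 8 values {1, 2, 3, 4, 5, 6, 7, 8}, so each is used; only y can be 6, hence y = 6.
The 7 still-open variables together cover exactly {1, 2, 3, 4, 5, 7, 8} — 7 values for 7 variables — and 7 appears only in t's list, so t = 7.
Among the 6 still-open variables, 8 fits only r (and all 6 values in {1, 2, 3, 4, 5, 8} must be used), so r = 8.
The 5 still-open variables draw from only 5 values {1, 2, 3, 4, 5}, so each is used; only v can be 1, hence v = 1.

1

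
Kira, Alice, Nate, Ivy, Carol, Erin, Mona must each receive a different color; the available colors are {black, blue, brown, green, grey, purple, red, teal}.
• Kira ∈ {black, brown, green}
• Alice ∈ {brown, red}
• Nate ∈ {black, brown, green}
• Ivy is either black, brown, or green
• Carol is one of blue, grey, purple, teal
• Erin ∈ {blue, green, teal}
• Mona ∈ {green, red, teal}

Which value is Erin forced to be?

The 3 variables Kira, Nate, Ivy are confined to {black, brown, green}, which locks those values in; drop them from Alice, Erin, Mona.
Alice must be red (only option left). Remove red from Mona.
That leaves Mona = teal. Eliminate teal elsewhere: Carol, Erin.
So Erin = blue.

blue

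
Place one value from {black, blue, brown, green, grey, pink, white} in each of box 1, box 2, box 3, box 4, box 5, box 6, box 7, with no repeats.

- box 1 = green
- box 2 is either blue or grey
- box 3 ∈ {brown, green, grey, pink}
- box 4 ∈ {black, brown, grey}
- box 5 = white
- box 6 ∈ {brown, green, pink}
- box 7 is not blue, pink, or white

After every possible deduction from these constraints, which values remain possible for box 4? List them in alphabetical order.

black, brown, grey

box 1's domain is down to {green}, so box 1 = green. Eliminate green elsewhere: box 3, box 6, box 7.
box 5 must be white (only option left).
The 5 still-open variables draw from only 5 values {black, blue, brown, grey, pink}, so each is used; only box 2 can be blue, hence box 2 = blue.
No further eliminations apply; box 4 can still be any of black, brown, grey.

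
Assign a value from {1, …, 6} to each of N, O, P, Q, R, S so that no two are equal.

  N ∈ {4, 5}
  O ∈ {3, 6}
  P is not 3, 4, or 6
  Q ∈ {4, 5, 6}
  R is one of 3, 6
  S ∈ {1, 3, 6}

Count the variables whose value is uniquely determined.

2

The 6 variables draw from only 6 values {1, 2, 3, 4, 5, 6}, so each is used; only P can be 2, hence P = 2.
The 5 still-open variables draw from only 5 values {1, 3, 4, 5, 6}, so each is used; only S can be 1, hence S = 1.
O and R between them cover only {3, 6} — a naked pair. Remove those values from Q.
Determined: P=2, S=1. The other variables each still have more than one consistent value. That makes 2.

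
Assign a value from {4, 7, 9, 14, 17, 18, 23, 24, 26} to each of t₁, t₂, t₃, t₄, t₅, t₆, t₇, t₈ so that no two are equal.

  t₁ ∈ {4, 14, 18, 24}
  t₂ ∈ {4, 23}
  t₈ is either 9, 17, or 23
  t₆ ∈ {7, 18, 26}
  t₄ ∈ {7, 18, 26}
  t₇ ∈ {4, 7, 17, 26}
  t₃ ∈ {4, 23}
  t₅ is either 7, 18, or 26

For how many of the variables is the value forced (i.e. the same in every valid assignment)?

2

t₂ and t₃ between them cover only {4, 23} — a naked pair. Remove those values from t₁, t₇, t₈.
The 3 variables t₄, t₅, t₆ are confined to {7, 18, 26}, which locks those values in; drop them from t₁, t₇.
t₇ has just one choice, so t₇ = 17. So t₈ can't be 17.
t₈ has just one choice, so t₈ = 9.
Determined: t₇=17, t₈=9. The other variables each still have more than one consistent value. That makes 2.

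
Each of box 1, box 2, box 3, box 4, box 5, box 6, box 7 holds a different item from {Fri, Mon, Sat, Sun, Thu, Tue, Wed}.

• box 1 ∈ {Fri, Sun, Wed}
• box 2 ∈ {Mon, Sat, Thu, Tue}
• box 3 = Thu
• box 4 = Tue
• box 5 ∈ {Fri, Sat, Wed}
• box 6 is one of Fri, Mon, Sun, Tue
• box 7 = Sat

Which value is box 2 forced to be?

Mon

box 3's domain is down to {Thu}, so box 3 = Thu. Eliminate Thu elsewhere: box 2.
box 4 must be Tue (only option left). So box 2, box 6 can't be Tue.
box 7's domain is down to {Sat}, so box 7 = Sat. Eliminate Sat elsewhere: box 2, box 5.
So box 2 = Mon.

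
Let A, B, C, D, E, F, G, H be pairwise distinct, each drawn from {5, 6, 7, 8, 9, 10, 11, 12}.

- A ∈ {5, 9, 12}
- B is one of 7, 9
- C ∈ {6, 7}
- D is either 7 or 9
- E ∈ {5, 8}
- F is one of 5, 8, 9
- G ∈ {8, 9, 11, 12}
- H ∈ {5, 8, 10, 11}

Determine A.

Among the 8 variables, 6 fits only C (and all 8 values in {5, 6, 7, 8, 9, 10, 11, 12} must be used), so C = 6.
The 7 still-open variables together cover exactly {5, 7, 8, 9, 10, 11, 12} — 7 values for 7 variables — and 10 appears only in H's list, so H = 10.
The 6 still-open variables draw from only 6 values {5, 7, 8, 9, 11, 12}, so each is used; only G can be 11, hence G = 11.
The 5 still-open variables draw from only 5 values {5, 7, 8, 9, 12}, so each is used; only A can be 12, hence A = 12.

12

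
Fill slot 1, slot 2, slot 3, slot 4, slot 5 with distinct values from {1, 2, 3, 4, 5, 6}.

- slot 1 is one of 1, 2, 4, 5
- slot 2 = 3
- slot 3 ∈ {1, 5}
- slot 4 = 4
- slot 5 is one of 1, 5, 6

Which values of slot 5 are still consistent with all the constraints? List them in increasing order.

1, 5, 6

slot 2's domain is down to {3}, so slot 2 = 3.
slot 4's domain is down to {4}, so slot 4 = 4. Strike 4 from slot 1.
No further eliminations apply; slot 5 can still be any of 1, 5, 6.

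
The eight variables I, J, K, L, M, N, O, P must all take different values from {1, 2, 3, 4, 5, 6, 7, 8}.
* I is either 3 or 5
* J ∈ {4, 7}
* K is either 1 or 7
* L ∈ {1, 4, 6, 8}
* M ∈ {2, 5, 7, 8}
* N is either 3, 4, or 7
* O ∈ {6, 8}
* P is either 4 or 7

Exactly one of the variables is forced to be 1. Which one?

K

The 8 variables draw from only 8 values {1, 2, 3, 4, 5, 6, 7, 8}, so each is used; only M can be 2, hence M = 2.
The 7 still-open variables draw from only 7 values {1, 3, 4, 5, 6, 7, 8}, so each is used; only I can be 5, hence I = 5.
The 6 still-open variables draw from only 6 values {1, 3, 4, 6, 7, 8}, so each is used; only N can be 3, hence N = 3.
J and P share exactly the 2 values {4, 7}; by pigeonhole those values go to them, so strike 4, 7 from K, L.
So 1 goes to K.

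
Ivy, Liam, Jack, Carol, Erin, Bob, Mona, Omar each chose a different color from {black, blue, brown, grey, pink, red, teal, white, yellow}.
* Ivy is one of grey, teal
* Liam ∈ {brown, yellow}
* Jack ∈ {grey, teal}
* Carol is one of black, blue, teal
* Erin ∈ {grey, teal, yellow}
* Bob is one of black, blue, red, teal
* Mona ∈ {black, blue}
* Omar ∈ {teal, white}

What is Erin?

yellow

The 8 variables together cover exactly {black, blue, brown, grey, red, teal, white, yellow} — 8 values for 8 variables — and brown appears only in Liam's list, so Liam = brown.
The 7 still-open variables draw from only 7 values {black, blue, grey, red, teal, white, yellow}, so each is used; only Bob can be red, hence Bob = red.
Among the 6 still-open variables, white fits only Omar (and all 6 values in {black, blue, grey, teal, white, yellow} must be used), so Omar = white.
The 5 still-open variables draw from only 5 values {black, blue, grey, teal, yellow}, so each is used; only Erin can be yellow, hence Erin = yellow.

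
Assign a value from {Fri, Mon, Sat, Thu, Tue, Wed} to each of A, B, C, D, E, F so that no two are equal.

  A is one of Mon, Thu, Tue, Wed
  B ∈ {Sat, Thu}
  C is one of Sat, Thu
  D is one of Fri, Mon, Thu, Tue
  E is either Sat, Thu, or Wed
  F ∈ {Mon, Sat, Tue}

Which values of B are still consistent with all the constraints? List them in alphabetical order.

Sat, Thu

The 6 variables together cover exactly {Fri, Mon, Sat, Thu, Tue, Wed} — 6 values for 6 variables — and Fri appears only in D's list, so D = Fri.
B and C share exactly the 2 values {Sat, Thu}; by pigeonhole those values go to them, so strike Sat, Thu from A, E, F.
E's domain is down to {Wed}, so E = Wed. So A can't be Wed.
No further eliminations apply; B can still be any of Sat, Thu.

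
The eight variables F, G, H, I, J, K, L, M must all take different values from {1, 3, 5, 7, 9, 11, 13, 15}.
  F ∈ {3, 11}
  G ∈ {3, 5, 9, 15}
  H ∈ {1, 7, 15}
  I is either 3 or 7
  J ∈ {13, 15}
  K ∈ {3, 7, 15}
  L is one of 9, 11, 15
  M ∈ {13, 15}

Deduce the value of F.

The 8 variables draw from only 8 values {1, 3, 5, 7, 9, 11, 13, 15}, so each is used; only H can be 1, hence H = 1.
Among the 7 still-open variables, 5 fits only G (and all 7 values in {3, 5, 7, 9, 11, 13, 15} must be used), so G = 5.
The 6 still-open variables draw from only 6 values {3, 7, 9, 11, 13, 15}, so each is used; only L can be 9, hence L = 9.
The 5 still-open variables together cover exactly {3, 7, 11, 13, 15} — 5 values for 5 variables — and 11 appears only in F's list, so F = 11.

11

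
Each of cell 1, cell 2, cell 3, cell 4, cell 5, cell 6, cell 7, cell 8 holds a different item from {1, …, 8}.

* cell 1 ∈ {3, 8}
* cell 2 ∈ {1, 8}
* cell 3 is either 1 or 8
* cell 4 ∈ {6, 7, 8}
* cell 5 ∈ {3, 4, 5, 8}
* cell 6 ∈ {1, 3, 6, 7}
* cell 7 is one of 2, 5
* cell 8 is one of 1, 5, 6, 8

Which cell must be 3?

cell 1

The 8 variables together cover exactly {1, 2, 3, 4, 5, 6, 7, 8} — 8 values for 8 variables — and 2 appears only in cell 7's list, so cell 7 = 2.
The 7 still-open variables draw from only 7 values {1, 3, 4, 5, 6, 7, 8}, so each is used; only cell 5 can be 4, hence cell 5 = 4.
The 6 still-open variables together cover exactly {1, 3, 5, 6, 7, 8} — 6 values for 6 variables — and 5 appears only in cell 8's list, so cell 8 = 5.
cell 2 and cell 3 share exactly the 2 values {1, 8}; by pigeonhole those values go to them, so strike 1, 8 from cell 1, cell 4, cell 6.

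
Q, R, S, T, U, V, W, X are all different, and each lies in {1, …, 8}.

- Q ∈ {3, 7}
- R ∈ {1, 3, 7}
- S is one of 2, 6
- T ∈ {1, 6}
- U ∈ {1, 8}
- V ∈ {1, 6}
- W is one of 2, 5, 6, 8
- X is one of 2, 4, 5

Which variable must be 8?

The 8 variables together cover exactly {1, 2, 3, 4, 5, 6, 7, 8} — 8 values for 8 variables — and 4 appears only in X's list, so X = 4.
The 7 still-open variables together cover exactly {1, 2, 3, 5, 6, 7, 8} — 7 values for 7 variables — and 5 appears only in W's list, so W = 5.
The 6 still-open variables together cover exactly {1, 2, 3, 6, 7, 8} — 6 values for 6 variables — and 2 appears only in S's list, so S = 2.
The 5 still-open variables draw from only 5 values {1, 3, 6, 7, 8}, so each is used; only U can be 8, hence U = 8.

U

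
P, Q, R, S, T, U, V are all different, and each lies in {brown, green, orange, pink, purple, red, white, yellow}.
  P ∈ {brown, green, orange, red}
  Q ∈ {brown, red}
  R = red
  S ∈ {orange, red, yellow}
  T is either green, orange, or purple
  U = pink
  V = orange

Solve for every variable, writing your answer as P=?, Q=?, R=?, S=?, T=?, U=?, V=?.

R's domain is down to {red}, so R = red. Strike red from P, Q, S.
U has just one choice, so U = pink.
V must be orange (only option left). So P, S, T can't be orange.
Q's domain is down to {brown}, so Q = brown. So P can't be brown.
That leaves S = yellow.
P's domain is down to {green}, so P = green. Strike green from T.
That leaves T = purple.

P=green, Q=brown, R=red, S=yellow, T=purple, U=pink, V=orange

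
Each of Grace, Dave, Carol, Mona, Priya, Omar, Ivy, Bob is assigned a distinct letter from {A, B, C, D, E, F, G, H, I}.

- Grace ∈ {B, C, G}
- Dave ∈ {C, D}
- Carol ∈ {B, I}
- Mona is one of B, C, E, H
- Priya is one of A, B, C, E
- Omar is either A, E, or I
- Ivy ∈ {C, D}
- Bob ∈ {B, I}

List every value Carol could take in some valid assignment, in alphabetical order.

B, I

The 8 variables together cover exactly {A, B, C, D, E, G, H, I} — 8 values for 8 variables — and G appears only in Grace's list, so Grace = G.
Among the 7 still-open variables, H fits only Mona (and all 7 values in {A, B, C, D, E, H, I} must be used), so Mona = H.
Dave and Ivy share exactly the 2 values {C, D}; by pigeonhole those values go to them, so strike C, D from Priya.
Carol and Bob between them cover only {B, I} — a naked pair. Remove those values from Priya, Omar.
No further eliminations apply; Carol can still be any of B, I.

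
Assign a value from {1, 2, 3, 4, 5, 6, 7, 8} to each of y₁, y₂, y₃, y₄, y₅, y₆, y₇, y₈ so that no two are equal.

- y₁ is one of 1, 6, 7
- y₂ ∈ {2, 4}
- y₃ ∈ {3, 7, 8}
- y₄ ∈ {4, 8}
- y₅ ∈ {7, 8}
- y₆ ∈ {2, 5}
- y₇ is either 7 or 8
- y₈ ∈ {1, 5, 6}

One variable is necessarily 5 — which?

y₆

Among the 8 variables, 3 fits only y₃ (and all 8 values in {1, 2, 3, 4, 5, 6, 7, 8} must be used), so y₃ = 3.
y₅ and y₇ share exactly the 2 values {7, 8}; by pigeonhole those values go to them, so strike 7, 8 from y₁, y₄.
That leaves y₄ = 4. Strike 4 from y₂.
y₂'s domain is down to {2}, so y₂ = 2. Strike 2 from y₆.
So 5 goes to y₆.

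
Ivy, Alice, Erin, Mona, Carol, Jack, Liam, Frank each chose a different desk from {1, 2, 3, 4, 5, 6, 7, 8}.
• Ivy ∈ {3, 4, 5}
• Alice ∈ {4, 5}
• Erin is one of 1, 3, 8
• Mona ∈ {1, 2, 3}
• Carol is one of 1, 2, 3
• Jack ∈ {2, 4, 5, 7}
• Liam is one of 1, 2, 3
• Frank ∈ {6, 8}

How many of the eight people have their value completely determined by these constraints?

Among the 8 variables, 6 fits only Frank (and all 8 values in {1, 2, 3, 4, 5, 6, 7, 8} must be used), so Frank = 6.
The 7 still-open variables draw from only 7 values {1, 2, 3, 4, 5, 7, 8}, so each is used; only Jack can be 7, hence Jack = 7.
The 6 still-open variables draw from only 6 values {1, 2, 3, 4, 5, 8}, so each is used; only Erin can be 8, hence Erin = 8.
Mona, Carol, Liam between them cover only {1, 2, 3} — a naked triple. Remove those values from Ivy.
Determined: Erin=8, Jack=7, Frank=6. The other people each still have more than one consistent value. That makes 3.

3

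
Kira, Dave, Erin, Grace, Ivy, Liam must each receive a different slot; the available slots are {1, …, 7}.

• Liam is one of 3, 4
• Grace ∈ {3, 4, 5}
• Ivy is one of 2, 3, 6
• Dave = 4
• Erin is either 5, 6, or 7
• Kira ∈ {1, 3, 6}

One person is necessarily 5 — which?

Grace

Dave has just one choice, so Dave = 4. So Grace, Liam can't be 4.
Liam has just one choice, so Liam = 3. So Kira, Grace, Ivy can't be 3.
So 5 goes to Grace.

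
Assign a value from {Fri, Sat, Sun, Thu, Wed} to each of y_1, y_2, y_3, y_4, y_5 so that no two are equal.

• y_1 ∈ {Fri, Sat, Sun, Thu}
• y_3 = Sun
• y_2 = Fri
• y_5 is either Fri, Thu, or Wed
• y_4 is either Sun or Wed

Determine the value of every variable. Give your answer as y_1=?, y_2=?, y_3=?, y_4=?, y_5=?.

y_1=Sat, y_2=Fri, y_3=Sun, y_4=Wed, y_5=Thu

y_2 has just one choice, so y_2 = Fri. Strike Fri from y_1, y_5.
y_3 must be Sun (only option left). Eliminate Sun elsewhere: y_1, y_4.
y_4 has just one choice, so y_4 = Wed. So y_5 can't be Wed.
y_5's domain is down to {Thu}, so y_5 = Thu. Remove Thu from y_1.
y_1 must be Sat (only option left).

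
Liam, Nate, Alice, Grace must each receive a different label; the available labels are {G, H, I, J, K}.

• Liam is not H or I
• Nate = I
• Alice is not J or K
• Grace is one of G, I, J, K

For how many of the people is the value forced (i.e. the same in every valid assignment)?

Nate has just one choice, so Nate = I. Strike I from Alice, Grace.
Determined: Nate=I. The other people each still have more than one consistent value. That makes 1.

1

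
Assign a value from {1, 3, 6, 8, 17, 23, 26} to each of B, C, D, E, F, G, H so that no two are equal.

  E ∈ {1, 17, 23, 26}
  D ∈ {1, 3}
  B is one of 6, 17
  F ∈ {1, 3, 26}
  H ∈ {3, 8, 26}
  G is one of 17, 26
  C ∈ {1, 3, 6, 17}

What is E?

The 7 variables draw from only 7 values {1, 3, 6, 8, 17, 23, 26}, so each is used; only H can be 8, hence H = 8.
Among the 6 still-open variables, 23 fits only E (and all 6 values in {1, 3, 6, 17, 23, 26} must be used), so E = 23.

23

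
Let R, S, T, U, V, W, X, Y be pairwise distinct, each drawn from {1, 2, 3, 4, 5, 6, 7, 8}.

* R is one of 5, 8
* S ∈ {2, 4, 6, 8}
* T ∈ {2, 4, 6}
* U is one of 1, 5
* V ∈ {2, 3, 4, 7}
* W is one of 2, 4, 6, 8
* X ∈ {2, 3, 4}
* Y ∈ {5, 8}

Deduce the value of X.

Among the 8 variables, 1 fits only U (and all 8 values in {1, 2, 3, 4, 5, 6, 7, 8} must be used), so U = 1.
Among the 7 still-open variables, 7 fits only V (and all 7 values in {2, 3, 4, 5, 6, 7, 8} must be used), so V = 7.
Among the 6 still-open variables, 3 fits only X (and all 6 values in {2, 3, 4, 5, 6, 8} must be used), so X = 3.

3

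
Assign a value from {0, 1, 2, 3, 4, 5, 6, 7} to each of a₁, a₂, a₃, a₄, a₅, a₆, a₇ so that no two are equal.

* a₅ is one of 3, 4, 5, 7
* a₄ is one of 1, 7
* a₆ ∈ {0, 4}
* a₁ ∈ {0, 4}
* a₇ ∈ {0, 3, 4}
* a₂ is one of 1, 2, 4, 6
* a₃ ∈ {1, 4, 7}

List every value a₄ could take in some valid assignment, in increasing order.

a₁ and a₆ share exactly the 2 values {0, 4}; by pigeonhole those values go to them, so strike 0, 4 from a₂, a₃, a₅, a₇.
That leaves a₇ = 3. Remove 3 from a₅.
a₃ and a₄ share exactly the 2 values {1, 7}; by pigeonhole those values go to them, so strike 1, 7 from a₂, a₅.
a₅ must be 5 (only option left).
No further eliminations apply; a₄ can still be any of 1, 7.

1, 7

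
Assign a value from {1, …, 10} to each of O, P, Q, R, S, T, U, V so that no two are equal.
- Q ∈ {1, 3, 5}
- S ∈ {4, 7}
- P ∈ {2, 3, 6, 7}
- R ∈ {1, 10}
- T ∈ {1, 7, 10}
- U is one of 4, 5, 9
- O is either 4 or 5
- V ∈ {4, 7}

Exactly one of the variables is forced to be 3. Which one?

S and V share exactly the 2 values {4, 7}; by pigeonhole those values go to them, so strike 4, 7 from O, P, T, U.
That leaves O = 5. So Q, U can't be 5.
U has just one choice, so U = 9.
R and T share exactly the 2 values {1, 10}; by pigeonhole those values go to them, so strike 1, 10 from Q.
So 3 goes to Q.

Q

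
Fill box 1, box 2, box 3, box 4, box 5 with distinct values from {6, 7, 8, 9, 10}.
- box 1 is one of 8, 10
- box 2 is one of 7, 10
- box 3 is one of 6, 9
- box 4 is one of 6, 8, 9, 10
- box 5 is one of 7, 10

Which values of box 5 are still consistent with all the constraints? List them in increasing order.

box 2 and box 5 between them cover only {7, 10} — a naked pair. Remove those values from box 1, box 4.
That leaves box 1 = 8. Remove 8 from box 4.
No further eliminations apply; box 5 can still be any of 7, 10.

7, 10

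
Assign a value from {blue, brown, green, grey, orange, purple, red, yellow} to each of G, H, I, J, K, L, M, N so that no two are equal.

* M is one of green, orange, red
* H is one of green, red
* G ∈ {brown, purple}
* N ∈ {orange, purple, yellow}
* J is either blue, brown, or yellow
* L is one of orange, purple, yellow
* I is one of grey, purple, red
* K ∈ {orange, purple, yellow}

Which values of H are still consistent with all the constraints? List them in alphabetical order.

The 8 variables together cover exactly {blue, brown, green, grey, orange, purple, red, yellow} — 8 values for 8 variables — and blue appears only in J's list, so J = blue.
The 7 still-open variables together cover exactly {brown, green, grey, orange, purple, red, yellow} — 7 values for 7 variables — and brown appears only in G's list, so G = brown.
The 6 still-open variables draw from only 6 values {green, grey, orange, purple, red, yellow}, so each is used; only I can be grey, hence I = grey.
K, L, N between them cover only {orange, purple, yellow} — a naked triple. Remove those values from M.
No further eliminations apply; H can still be any of green, red.

green, red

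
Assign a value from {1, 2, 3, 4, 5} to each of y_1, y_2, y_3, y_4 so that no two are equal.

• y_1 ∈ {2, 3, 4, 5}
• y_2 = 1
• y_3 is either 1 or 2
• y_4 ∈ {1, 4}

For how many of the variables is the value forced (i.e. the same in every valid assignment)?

3

y_2 must be 1 (only option left). Eliminate 1 elsewhere: y_3, y_4.
That leaves y_3 = 2. So y_1 can't be 2.
That leaves y_4 = 4. Remove 4 from y_1.
Determined: y_2=1, y_3=2, y_4=4. The other variables each still have more than one consistent value. That makes 3.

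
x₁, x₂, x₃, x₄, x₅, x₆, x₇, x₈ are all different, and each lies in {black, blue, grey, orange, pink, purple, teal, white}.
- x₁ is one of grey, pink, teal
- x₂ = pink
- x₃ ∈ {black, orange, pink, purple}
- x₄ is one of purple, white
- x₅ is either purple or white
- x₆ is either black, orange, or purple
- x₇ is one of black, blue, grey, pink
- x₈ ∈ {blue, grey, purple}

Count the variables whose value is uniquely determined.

2

x₂ has just one choice, so x₂ = pink. Strike pink from x₁, x₃, x₇.
The 7 still-open variables together cover exactly {black, blue, grey, orange, purple, teal, white} — 7 values for 7 variables — and teal appears only in x₁'s list, so x₁ = teal.
x₄ and x₅ share exactly the 2 values {purple, white}; by pigeonhole those values go to them, so strike purple, white from x₃, x₆, x₈.
The 2 variables x₃ and x₆ are confined to {black, orange}, which locks those values in; drop them from x₇.
Determined: x₁=teal, x₂=pink. The other variables each still have more than one consistent value. That makes 2.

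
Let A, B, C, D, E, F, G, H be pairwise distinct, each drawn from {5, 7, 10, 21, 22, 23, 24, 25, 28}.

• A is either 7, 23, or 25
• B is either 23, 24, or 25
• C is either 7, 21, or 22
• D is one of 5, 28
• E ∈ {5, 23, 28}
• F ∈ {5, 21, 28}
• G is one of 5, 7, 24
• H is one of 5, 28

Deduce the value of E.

23

The 8 variables draw from only 8 values {5, 7, 21, 22, 23, 24, 25, 28}, so each is used; only C can be 22, hence C = 22.
The 7 still-open variables draw from only 7 values {5, 7, 21, 23, 24, 25, 28}, so each is used; only F can be 21, hence F = 21.
D and H share exactly the 2 values {5, 28}; by pigeonhole those values go to them, so strike 5, 28 from E, G.
So E = 23.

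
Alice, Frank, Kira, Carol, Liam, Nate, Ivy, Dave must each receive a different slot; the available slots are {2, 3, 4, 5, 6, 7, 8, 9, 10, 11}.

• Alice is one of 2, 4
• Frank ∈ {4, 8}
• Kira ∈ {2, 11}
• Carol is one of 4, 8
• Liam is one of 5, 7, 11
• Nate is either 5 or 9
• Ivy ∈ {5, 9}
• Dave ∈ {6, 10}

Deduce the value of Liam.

Frank and Carol between them cover only {4, 8} — a naked pair. Remove those values from Alice.
Alice's domain is down to {2}, so Alice = 2. Strike 2 from Kira.
Kira's domain is down to {11}, so Kira = 11. Strike 11 from Liam.
Nate and Ivy between them cover only {5, 9} — a naked pair. Remove those values from Liam.
So Liam = 7.

7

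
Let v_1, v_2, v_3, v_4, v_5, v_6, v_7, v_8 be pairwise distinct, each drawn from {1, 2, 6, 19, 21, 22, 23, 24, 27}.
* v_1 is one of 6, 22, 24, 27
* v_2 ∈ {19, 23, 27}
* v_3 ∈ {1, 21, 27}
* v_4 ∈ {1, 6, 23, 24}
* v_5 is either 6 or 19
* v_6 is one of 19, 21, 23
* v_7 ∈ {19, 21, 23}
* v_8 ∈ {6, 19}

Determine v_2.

27

The 8 variables draw from only 8 values {1, 6, 19, 21, 22, 23, 24, 27}, so each is used; only v_1 can be 22, hence v_1 = 22.
The 7 still-open variables together cover exactly {1, 6, 19, 21, 23, 24, 27} — 7 values for 7 variables — and 24 appears only in v_4's list, so v_4 = 24.
Among the 6 still-open variables, 1 fits only v_3 (and all 6 values in {1, 6, 19, 21, 23, 27} must be used), so v_3 = 1.
The 5 still-open variables draw from only 5 values {6, 19, 21, 23, 27}, so each is used; only v_2 can be 27, hence v_2 = 27.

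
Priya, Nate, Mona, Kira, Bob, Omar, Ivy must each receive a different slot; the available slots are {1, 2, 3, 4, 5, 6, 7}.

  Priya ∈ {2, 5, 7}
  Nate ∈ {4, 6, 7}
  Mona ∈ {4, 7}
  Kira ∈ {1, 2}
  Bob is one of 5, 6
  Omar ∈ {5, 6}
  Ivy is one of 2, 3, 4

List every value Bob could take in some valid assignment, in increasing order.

5, 6

The 7 variables draw from only 7 values {1, 2, 3, 4, 5, 6, 7}, so each is used; only Kira can be 1, hence Kira = 1.
The 6 still-open variables together cover exactly {2, 3, 4, 5, 6, 7} — 6 values for 6 variables — and 3 appears only in Ivy's list, so Ivy = 3.
The 5 still-open variables together cover exactly {2, 4, 5, 6, 7} — 5 values for 5 variables — and 2 appears only in Priya's list, so Priya = 2.
Bob and Omar between them cover only {5, 6} — a naked pair. Remove those values from Nate.
No further eliminations apply; Bob can still be any of 5, 6.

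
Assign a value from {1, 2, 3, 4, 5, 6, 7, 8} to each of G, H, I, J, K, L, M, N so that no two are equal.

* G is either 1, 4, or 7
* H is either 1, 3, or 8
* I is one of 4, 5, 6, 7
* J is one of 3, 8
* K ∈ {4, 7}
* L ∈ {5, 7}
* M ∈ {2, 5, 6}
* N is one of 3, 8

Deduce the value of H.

Among the 8 variables, 2 fits only M (and all 8 values in {1, 2, 3, 4, 5, 6, 7, 8} must be used), so M = 2.
The 7 still-open variables together cover exactly {1, 3, 4, 5, 6, 7, 8} — 7 values for 7 variables — and 6 appears only in I's list, so I = 6.
The 6 still-open variables draw from only 6 values {1, 3, 4, 5, 7, 8}, so each is used; only L can be 5, hence L = 5.
J and N share exactly the 2 values {3, 8}; by pigeonhole those values go to them, so strike 3, 8 from H.
So H = 1.

1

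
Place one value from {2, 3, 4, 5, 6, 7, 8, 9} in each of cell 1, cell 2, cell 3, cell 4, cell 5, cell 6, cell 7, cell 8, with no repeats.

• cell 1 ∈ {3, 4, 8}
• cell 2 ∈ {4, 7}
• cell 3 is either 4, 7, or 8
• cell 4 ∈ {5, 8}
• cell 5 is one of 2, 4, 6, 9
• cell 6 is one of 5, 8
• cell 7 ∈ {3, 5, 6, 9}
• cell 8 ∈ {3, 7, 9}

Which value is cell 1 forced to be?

3

The 8 variables draw from only 8 values {2, 3, 4, 5, 6, 7, 8, 9}, so each is used; only cell 5 can be 2, hence cell 5 = 2.
The 7 still-open variables together cover exactly {3, 4, 5, 6, 7, 8, 9} — 7 values for 7 variables — and 6 appears only in cell 7's list, so cell 7 = 6.
The 6 still-open variables together cover exactly {3, 4, 5, 7, 8, 9} — 6 values for 6 variables — and 9 appears only in cell 8's list, so cell 8 = 9.
The 5 still-open variables together cover exactly {3, 4, 5, 7, 8} — 5 values for 5 variables — and 3 appears only in cell 1's list, so cell 1 = 3.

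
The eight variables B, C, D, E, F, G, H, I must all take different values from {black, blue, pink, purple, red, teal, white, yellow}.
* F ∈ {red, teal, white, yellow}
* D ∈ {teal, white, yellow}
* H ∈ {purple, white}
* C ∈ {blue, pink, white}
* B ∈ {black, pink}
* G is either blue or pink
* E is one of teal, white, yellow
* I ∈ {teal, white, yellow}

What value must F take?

red

Among the 8 variables, black fits only B (and all 8 values in {black, blue, pink, purple, red, teal, white, yellow} must be used), so B = black.
The 7 still-open variables together cover exactly {blue, pink, purple, red, teal, white, yellow} — 7 values for 7 variables — and purple appears only in H's list, so H = purple.
The 6 still-open variables together cover exactly {blue, pink, red, teal, white, yellow} — 6 values for 6 variables — and red appears only in F's list, so F = red.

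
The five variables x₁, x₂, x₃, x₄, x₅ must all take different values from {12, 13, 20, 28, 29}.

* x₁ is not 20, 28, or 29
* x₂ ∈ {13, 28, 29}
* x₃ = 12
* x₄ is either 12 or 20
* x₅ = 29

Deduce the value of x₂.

x₃ must be 12 (only option left). Eliminate 12 elsewhere: x₁, x₄.
x₄'s domain is down to {20}, so x₄ = 20.
x₅ has just one choice, so x₅ = 29. Remove 29 from x₂.
x₁'s domain is down to {13}, so x₁ = 13. Remove 13 from x₂.
So x₂ = 28.

28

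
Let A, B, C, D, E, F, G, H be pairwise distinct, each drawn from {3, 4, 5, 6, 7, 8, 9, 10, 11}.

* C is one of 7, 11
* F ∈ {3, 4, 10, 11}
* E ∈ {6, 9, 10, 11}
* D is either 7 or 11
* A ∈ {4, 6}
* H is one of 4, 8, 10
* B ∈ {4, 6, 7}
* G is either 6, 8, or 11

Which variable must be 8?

Among the 8 variables, 3 fits only F (and all 8 values in {3, 4, 6, 7, 8, 9, 10, 11} must be used), so F = 3.
Among the 7 still-open variables, 9 fits only E (and all 7 values in {4, 6, 7, 8, 9, 10, 11} must be used), so E = 9.
Among the 6 still-open variables, 10 fits only H (and all 6 values in {4, 6, 7, 8, 10, 11} must be used), so H = 10.
The 5 still-open variables draw from only 5 values {4, 6, 7, 8, 11}, so each is used; only G can be 8, hence G = 8.

G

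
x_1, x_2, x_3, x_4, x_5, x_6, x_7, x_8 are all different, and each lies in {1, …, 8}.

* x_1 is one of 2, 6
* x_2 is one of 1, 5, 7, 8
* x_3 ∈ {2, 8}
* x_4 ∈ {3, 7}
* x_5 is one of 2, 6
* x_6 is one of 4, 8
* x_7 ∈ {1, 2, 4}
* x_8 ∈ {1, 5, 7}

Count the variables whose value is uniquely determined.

Among the 8 variables, 3 fits only x_4 (and all 8 values in {1, 2, 3, 4, 5, 6, 7, 8} must be used), so x_4 = 3.
x_1 and x_5 share exactly the 2 values {2, 6}; by pigeonhole those values go to them, so strike 2, 6 from x_3, x_7.
x_3 has just one choice, so x_3 = 8. Strike 8 from x_2, x_6.
That leaves x_6 = 4. Remove 4 from x_7.
That leaves x_7 = 1. Remove 1 from x_2, x_8.
Determined: x_3=8, x_4=3, x_6=4, x_7=1. The other variables each still have more than one consistent value. That makes 4.

4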